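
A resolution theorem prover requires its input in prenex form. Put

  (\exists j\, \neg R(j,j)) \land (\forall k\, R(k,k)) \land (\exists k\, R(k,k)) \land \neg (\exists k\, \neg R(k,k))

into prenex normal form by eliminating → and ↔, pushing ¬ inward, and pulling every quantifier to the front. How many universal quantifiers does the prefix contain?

2

Drive negations inward (¬∀x A ≡ ∃x ¬A, ¬∃x A ≡ ∀x ¬A, De Morgan for ∧/∨):
  (\exists j\, \neg R(j,j)) \land (\forall k\, R(k,k)) \land (\exists k\, R(k,k)) \land (\forall k\, R(k,k))
Give each quantifier a distinct variable: k↦t, k↦x.
  (\exists j\, \neg R(j,j)) \land (\forall k\, R(k,k)) \land (\exists t\, R(t,t)) \land (\forall x\, R(x,x))
Pull the quantifiers to the front (each side's bound variable is not free in the other side):
  \exists j\, \forall k\, \exists t\, \forall x\, (\neg R(j,j) \land R(k,k) \land R(t,t) \land R(x,x))
The prefix is \exists j \forall k \exists t \forall x: 2 universal, 2 existential.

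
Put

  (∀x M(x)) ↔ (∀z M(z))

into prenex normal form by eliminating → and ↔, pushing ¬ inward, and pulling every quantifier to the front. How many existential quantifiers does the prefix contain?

Eliminate → and ↔ using ¬ and ∨; A ↔ B as (¬A ∨ B) ∧ (¬B ∨ A).
  (¬(∀x M(x)) ∨ (∀z M(z))) ∧ (¬(∀z M(z)) ∨ (∀x M(x)))
Push ¬ through the quantifiers and connectives to reach negation normal form:
  ((∃x ¬M(x)) ∨ (∀z M(z))) ∧ ((∃z ¬M(z)) ∨ (∀x M(x)))
Give each quantifier a distinct variable: z↦v, x↦w.
  ((∃x ¬M(x)) ∨ (∀z M(z))) ∧ ((∃v ¬M(v)) ∨ (∀w M(w)))
Extract every quantifier outward, since the variables are now distinct and don't occur free across branches:
  ∃x ∀z ∃v ∀w ((¬M(x) ∨ M(z)) ∧ (¬M(v) ∨ M(w)))
The prefix is ∃x ∀z ∃v ∀w: 2 universal, 2 existential.

2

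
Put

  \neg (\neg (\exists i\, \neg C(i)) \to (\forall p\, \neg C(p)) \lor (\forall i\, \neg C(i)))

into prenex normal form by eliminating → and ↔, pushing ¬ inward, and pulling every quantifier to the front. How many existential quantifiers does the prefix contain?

Rewrite implications/biconditionals: A → B as ¬A ∨ B.
  \neg (\neg \neg (\exists i\, \neg C(i)) \lor (\forall p\, \neg C(p)) \lor (\forall i\, \neg C(i)))
Push ¬ through the quantifiers and connectives to reach negation normal form:
  (\forall i\, C(i)) \land (\exists p\, C(p)) \land (\exists i\, C(i))
Standardize variables apart so no two quantifiers bind the same name: i↦v.
  (\forall i\, C(i)) \land (\exists p\, C(p)) \land (\exists v\, C(v))
Pull the quantifiers to the front (each side's bound variable is not free in the other side):
  \forall i\, \exists p\, \exists v\, (C(i) \land C(p) \land C(v))
The prefix is \forall i \exists p \exists v: 1 universal, 2 existential.

2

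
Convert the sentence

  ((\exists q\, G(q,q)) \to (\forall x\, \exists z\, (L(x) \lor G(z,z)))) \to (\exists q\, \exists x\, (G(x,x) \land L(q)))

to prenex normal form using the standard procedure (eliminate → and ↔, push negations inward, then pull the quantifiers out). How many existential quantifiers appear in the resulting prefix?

4

Rewrite implications/biconditionals: A → B as ¬A ∨ B.
  \neg (\neg (\exists q\, G(q,q)) \lor (\forall x\, \exists z\, (L(x) \lor G(z,z)))) \lor (\exists q\, \exists x\, (G(x,x) \land L(q)))
Drive negations inward (¬∀x A ≡ ∃x ¬A, ¬∃x A ≡ ∀x ¬A, De Morgan for ∧/∨):
  (\exists q\, G(q,q)) \land (\exists x\, \forall z\, (\neg L(x) \land \neg G(z,z))) \lor (\exists q\, \exists x\, (G(x,x) \land L(q)))
Give each quantifier a distinct variable: q↦r, x↦x1.
  (\exists q\, G(q,q)) \land (\exists x\, \forall z\, (\neg L(x) \land \neg G(z,z))) \lor (\exists r\, \exists x1\, (G(x1,x1) \land L(r)))
Finally move all quantifiers to the prefix:
  \exists q\, \exists x\, \forall z\, \exists r\, \exists x1\, (G(q,q) \land \neg L(x) \land \neg G(z,z) \lor G(x1,x1) \land L(r))
The prefix is \exists q \exists x \forall z \exists r \exists x1: 1 universal, 4 existential.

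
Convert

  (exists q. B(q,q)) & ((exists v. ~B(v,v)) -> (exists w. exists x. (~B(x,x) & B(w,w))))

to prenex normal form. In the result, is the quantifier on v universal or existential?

Eliminate → and ↔ using ¬ and ∨.
  (exists q. B(q,q)) & (~(exists v. ~B(v,v)) | (exists w. exists x. (~B(x,x) & B(w,w))))
Push ¬ through the quantifiers and connectives to reach negation normal form:
  (exists q. B(q,q)) & ((forall v. B(v,v)) | (exists w. exists x. (~B(x,x) & B(w,w))))
All bound variables are already distinct, so no renaming is needed.
Pull the quantifiers to the front (each side's bound variable is not free in the other side):
  exists q. forall v. exists w. exists x. (B(q,q) & (B(v,v) | ~B(x,x) & B(w,w)))
The quantifier exists v sits under an odd number of negations (counting the antecedent side of each →), so it flips to forall v.

universal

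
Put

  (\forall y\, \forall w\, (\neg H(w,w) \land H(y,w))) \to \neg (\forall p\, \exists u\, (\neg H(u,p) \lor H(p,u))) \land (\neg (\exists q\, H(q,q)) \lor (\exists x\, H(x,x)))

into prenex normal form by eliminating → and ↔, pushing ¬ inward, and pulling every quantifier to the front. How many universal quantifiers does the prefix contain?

2

First replace A → B with ¬A ∨ B.
  \neg (\forall y\, \forall w\, (\neg H(w,w) \land H(y,w))) \lor \neg (\forall p\, \exists u\, (\neg H(u,p) \lor H(p,u))) \land (\neg (\exists q\, H(q,q)) \lor (\exists x\, H(x,x)))
Push ¬ through the quantifiers and connectives to reach negation normal form:
  (\exists y\, \exists w\, (H(w,w) \lor \neg H(y,w))) \lor (\exists p\, \forall u\, (H(u,p) \land \neg H(p,u))) \land ((\forall q\, \neg H(q,q)) \lor (\exists x\, H(x,x)))
All bound variables are already distinct, so no renaming is needed.
Finally move all quantifiers to the prefix:
  \exists y\, \exists w\, \exists p\, \forall u\, \forall q\, \exists x\, (H(w,w) \lor \neg H(y,w) \lor H(u,p) \land \neg H(p,u) \land (\neg H(q,q) \lor H(x,x)))
The prefix is \exists y \exists w \exists p \forall u \forall q \exists x: 2 universal, 4 existential.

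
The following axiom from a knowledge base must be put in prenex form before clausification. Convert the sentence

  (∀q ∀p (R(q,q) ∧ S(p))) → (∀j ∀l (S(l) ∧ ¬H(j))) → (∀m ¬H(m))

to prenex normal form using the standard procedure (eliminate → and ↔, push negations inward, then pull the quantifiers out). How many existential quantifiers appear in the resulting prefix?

4

Eliminate → and ↔ using ¬ and ∨.
  ¬(∀q ∀p (R(q,q) ∧ S(p))) ∨ ¬(∀j ∀l (S(l) ∧ ¬H(j))) ∨ (∀m ¬H(m))
Push ¬ through the quantifiers and connectives to reach negation normal form:
  (∃q ∃p (¬R(q,q) ∨ ¬S(p))) ∨ (∃j ∃l (¬S(l) ∨ H(j))) ∨ (∀m ¬H(m))
All bound variables are already distinct, so no renaming is needed.
Extract every quantifier outward, since the variables are now distinct and don't occur free across branches:
  ∃q ∃p ∃j ∃l ∀m (¬R(q,q) ∨ ¬S(p) ∨ ¬S(l) ∨ H(j) ∨ ¬H(m))
The prefix is ∃q ∃p ∃j ∃l ∀m: 1 universal, 4 existential.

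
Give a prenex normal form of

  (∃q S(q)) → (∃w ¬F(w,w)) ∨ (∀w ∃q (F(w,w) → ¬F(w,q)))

∀q ∃w ∀y ∃x1 (¬S(q) ∨ ¬F(w,w) ∨ ¬F(y,y) ∨ ¬F(y,x1))

First replace A → B with ¬A ∨ B.
  ¬(∃q S(q)) ∨ (∃w ¬F(w,w)) ∨ (∀w ∃q (¬F(w,w) ∨ ¬F(w,q)))
Drive negations inward (¬∀x A ≡ ∃x ¬A, ¬∃x A ≡ ∀x ¬A, De Morgan for ∧/∨):
  (∀q ¬S(q)) ∨ (∃w ¬F(w,w)) ∨ (∀w ∃q (¬F(w,w) ∨ ¬F(w,q)))
Give each quantifier a distinct variable: w↦y, q↦x1.
  (∀q ¬S(q)) ∨ (∃w ¬F(w,w)) ∨ (∀y ∃x1 (¬F(y,y) ∨ ¬F(y,x1)))
Extract every quantifier outward, since the variables are now distinct and don't occur free across branches:
  ∀q ∃w ∀y ∃x1 (¬S(q) ∨ ¬F(w,w) ∨ ¬F(y,y) ∨ ¬F(y,x1))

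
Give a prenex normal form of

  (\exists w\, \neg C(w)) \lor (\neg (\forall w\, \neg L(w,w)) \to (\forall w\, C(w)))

\exists w\, \forall r\, \forall u1\, (\neg C(w) \lor \neg L(r,r) \lor C(u1))

Rewrite implications/biconditionals: A → B as ¬A ∨ B.
  (\exists w\, \neg C(w)) \lor \neg \neg (\forall w\, \neg L(w,w)) \lor (\forall w\, C(w))
Drive negations inward (¬∀x A ≡ ∃x ¬A, ¬∃x A ≡ ∀x ¬A, De Morgan for ∧/∨):
  (\exists w\, \neg C(w)) \lor (\forall w\, \neg L(w,w)) \lor (\forall w\, C(w))
Standardize variables apart so no two quantifiers bind the same name: w↦r, w↦u1.
  (\exists w\, \neg C(w)) \lor (\forall r\, \neg L(r,r)) \lor (\forall u1\, C(u1))
Finally move all quantifiers to the prefix:
  \exists w\, \forall r\, \forall u1\, (\neg C(w) \lor \neg L(r,r) \lor C(u1))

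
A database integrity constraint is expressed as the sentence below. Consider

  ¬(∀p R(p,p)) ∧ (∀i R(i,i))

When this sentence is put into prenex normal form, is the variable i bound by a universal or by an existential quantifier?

universal

Move each ¬ inward, flipping quantifiers it crosses:
  (∃p ¬R(p,p)) ∧ (∀i R(i,i))
All bound variables are already distinct, so no renaming is needed.
Extract every quantifier outward, since the variables are now distinct and don't occur free across branches:
  ∃p ∀i (¬R(p,p) ∧ R(i,i))
The quantifier ∀i sits under an even number of negations, so it remains universal.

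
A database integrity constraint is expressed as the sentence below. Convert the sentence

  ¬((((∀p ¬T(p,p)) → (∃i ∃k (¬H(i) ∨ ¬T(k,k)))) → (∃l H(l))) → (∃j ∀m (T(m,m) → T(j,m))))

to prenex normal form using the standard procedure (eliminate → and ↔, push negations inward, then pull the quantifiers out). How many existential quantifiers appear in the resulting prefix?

2

Rewrite implications/biconditionals: A → B as ¬A ∨ B.
  ¬(¬(¬(¬(∀p ¬T(p,p)) ∨ (∃i ∃k (¬H(i) ∨ ¬T(k,k)))) ∨ (∃l H(l))) ∨ (∃j ∀m (¬T(m,m) ∨ T(j,m))))
Drive negations inward (¬∀x A ≡ ∃x ¬A, ¬∃x A ≡ ∀x ¬A, De Morgan for ∧/∨):
  ((∀p ¬T(p,p)) ∧ (∀i ∀k (H(i) ∧ T(k,k))) ∨ (∃l H(l))) ∧ (∀j ∃m (T(m,m) ∧ ¬T(j,m)))
Finally move all quantifiers to the prefix:
  ∀p ∀i ∀k ∃l ∀j ∃m ((¬T(p,p) ∧ H(i) ∧ T(k,k) ∨ H(l)) ∧ T(m,m) ∧ ¬T(j,m))
The prefix is ∀p ∀i ∀k ∃l ∀j ∃m: 4 universal, 2 existential.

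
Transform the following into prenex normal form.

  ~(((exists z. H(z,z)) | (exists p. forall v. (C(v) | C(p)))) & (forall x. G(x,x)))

forall z. forall p. exists v. exists x. (~H(z,z) & ~C(v) & ~C(p) | ~G(x,x))

Drive negations inward (¬∀x A ≡ ∃x ¬A, ¬∃x A ≡ ∀x ¬A, De Morgan for ∧/∨):
  (forall z. ~H(z,z)) & (forall p. exists v. (~C(v) & ~C(p))) | (exists x. ~G(x,x))
All bound variables are already distinct, so no renaming is needed.
Extract every quantifier outward, since the variables are now distinct and don't occur free across branches:
  forall z. forall p. exists v. exists x. (~H(z,z) & ~C(v) & ~C(p) | ~G(x,x))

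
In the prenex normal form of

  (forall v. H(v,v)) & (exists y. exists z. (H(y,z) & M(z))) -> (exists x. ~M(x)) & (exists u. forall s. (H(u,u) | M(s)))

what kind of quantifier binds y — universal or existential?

Eliminate → and ↔ using ¬ and ∨.
  ~((forall v. H(v,v)) & (exists y. exists z. (H(y,z) & M(z)))) | (exists x. ~M(x)) & (exists u. forall s. (H(u,u) | M(s)))
Drive negations inward (¬∀x A ≡ ∃x ¬A, ¬∃x A ≡ ∀x ¬A, De Morgan for ∧/∨):
  (exists v. ~H(v,v)) | (forall y. forall z. (~H(y,z) | ~M(z))) | (exists x. ~M(x)) & (exists u. forall s. (H(u,u) | M(s)))
All bound variables are already distinct, so no renaming is needed.
Pull the quantifiers to the front (each side's bound variable is not free in the other side):
  exists v. forall y. forall z. exists x. exists u. forall s. (~H(v,v) | ~H(y,z) | ~M(z) | ~M(x) & (H(u,u) | M(s)))
The quantifier exists y sits under an odd number of negations (counting the antecedent side of each →), so it flips to forall y.

universal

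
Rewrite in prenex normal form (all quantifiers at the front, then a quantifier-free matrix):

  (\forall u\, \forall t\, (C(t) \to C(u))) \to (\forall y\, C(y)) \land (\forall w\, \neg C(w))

\exists u\, \exists t\, \forall y\, \forall w\, (C(t) \land \neg C(u) \lor C(y) \land \neg C(w))

First replace A → B with ¬A ∨ B.
  \neg (\forall u\, \forall t\, (\neg C(t) \lor C(u))) \lor (\forall y\, C(y)) \land (\forall w\, \neg C(w))
Push ¬ through the quantifiers and connectives to reach negation normal form:
  (\exists u\, \exists t\, (C(t) \land \neg C(u))) \lor (\forall y\, C(y)) \land (\forall w\, \neg C(w))
All bound variables are already distinct, so no renaming is needed.
Finally move all quantifiers to the prefix:
  \exists u\, \exists t\, \forall y\, \forall w\, (C(t) \land \neg C(u) \lor C(y) \land \neg C(w))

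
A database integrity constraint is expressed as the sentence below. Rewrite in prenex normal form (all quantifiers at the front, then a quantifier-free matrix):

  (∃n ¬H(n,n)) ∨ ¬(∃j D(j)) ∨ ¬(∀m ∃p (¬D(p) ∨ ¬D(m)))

∃n ∀j ∃m ∀p (¬H(n,n) ∨ ¬D(j) ∨ D(p) ∧ D(m))

Move each ¬ inward, flipping quantifiers it crosses:
  (∃n ¬H(n,n)) ∨ (∀j ¬D(j)) ∨ (∃m ∀p (D(p) ∧ D(m)))
All bound variables are already distinct, so no renaming is needed.
Pull the quantifiers to the front (each side's bound variable is not free in the other side):
  ∃n ∀j ∃m ∀p (¬H(n,n) ∨ ¬D(j) ∨ D(p) ∧ D(m))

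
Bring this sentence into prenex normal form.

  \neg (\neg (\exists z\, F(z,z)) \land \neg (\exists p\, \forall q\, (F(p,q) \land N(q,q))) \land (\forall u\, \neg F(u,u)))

\exists z\, \exists p\, \forall q\, \exists u\, (F(z,z) \lor F(p,q) \land N(q,q) \lor F(u,u))

Move each ¬ inward, flipping quantifiers it crosses:
  (\exists z\, F(z,z)) \lor (\exists p\, \forall q\, (F(p,q) \land N(q,q))) \lor (\exists u\, F(u,u))
Finally move all quantifiers to the prefix:
  \exists z\, \exists p\, \forall q\, \exists u\, (F(z,z) \lor F(p,q) \land N(q,q) \lor F(u,u))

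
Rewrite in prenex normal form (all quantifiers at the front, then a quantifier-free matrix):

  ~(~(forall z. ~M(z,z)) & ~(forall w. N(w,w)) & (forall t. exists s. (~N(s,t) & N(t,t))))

Push ¬ through the quantifiers and connectives to reach negation normal form:
  (forall z. ~M(z,z)) | (forall w. N(w,w)) | (exists t. forall s. (N(s,t) | ~N(t,t)))
Finally move all quantifiers to the prefix:
  forall z. forall w. exists t. forall s. (~M(z,z) | N(w,w) | N(s,t) | ~N(t,t))

forall z. forall w. exists t. forall s. (~M(z,z) | N(w,w) | N(s,t) | ~N(t,t))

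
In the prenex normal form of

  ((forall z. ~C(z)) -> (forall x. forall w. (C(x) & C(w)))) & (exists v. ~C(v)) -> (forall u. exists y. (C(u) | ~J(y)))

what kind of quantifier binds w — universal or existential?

existential

Eliminate → and ↔ using ¬ and ∨.
  ~((~(forall z. ~C(z)) | (forall x. forall w. (C(x) & C(w)))) & (exists v. ~C(v))) | (forall u. exists y. (C(u) | ~J(y)))
Push ¬ through the quantifiers and connectives to reach negation normal form:
  (forall z. ~C(z)) & (exists x. exists w. (~C(x) | ~C(w))) | (forall v. C(v)) | (forall u. exists y. (C(u) | ~J(y)))
All bound variables are already distinct, so no renaming is needed.
Finally move all quantifiers to the prefix:
  forall z. exists x. exists w. forall v. forall u. exists y. (~C(z) & (~C(x) | ~C(w)) | C(v) | C(u) | ~J(y))
The quantifier forall w sits under an odd number of negations (counting the antecedent side of each →), so it flips to exists w.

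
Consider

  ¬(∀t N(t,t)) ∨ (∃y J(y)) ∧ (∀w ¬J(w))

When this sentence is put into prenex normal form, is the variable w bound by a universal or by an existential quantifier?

universal

Drive negations inward (¬∀x A ≡ ∃x ¬A, ¬∃x A ≡ ∀x ¬A, De Morgan for ∧/∨):
  (∃t ¬N(t,t)) ∨ (∃y J(y)) ∧ (∀w ¬J(w))
All bound variables are already distinct, so no renaming is needed.
Finally move all quantifiers to the prefix:
  ∃t ∃y ∀w (¬N(t,t) ∨ J(y) ∧ ¬J(w))
The quantifier ∀w sits under an even number of negations, so it remains universal.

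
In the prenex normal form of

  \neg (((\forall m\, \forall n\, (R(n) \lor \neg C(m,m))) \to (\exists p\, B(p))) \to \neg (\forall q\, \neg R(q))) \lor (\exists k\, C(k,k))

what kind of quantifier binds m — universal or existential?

existential

First replace A → B with ¬A ∨ B.
  \neg (\neg (\neg (\forall m\, \forall n\, (R(n) \lor \neg C(m,m))) \lor (\exists p\, B(p))) \lor \neg (\forall q\, \neg R(q))) \lor (\exists k\, C(k,k))
Drive negations inward (¬∀x A ≡ ∃x ¬A, ¬∃x A ≡ ∀x ¬A, De Morgan for ∧/∨):
  ((\exists m\, \exists n\, (\neg R(n) \land C(m,m))) \lor (\exists p\, B(p))) \land (\forall q\, \neg R(q)) \lor (\exists k\, C(k,k))
All bound variables are already distinct, so no renaming is needed.
Finally move all quantifiers to the prefix:
  \exists m\, \exists n\, \exists p\, \forall q\, \exists k\, ((\neg R(n) \land C(m,m) \lor B(p)) \land \neg R(q) \lor C(k,k))
The quantifier \forall m sits under an odd number of negations (counting the antecedent side of each →), so it flips to \exists m.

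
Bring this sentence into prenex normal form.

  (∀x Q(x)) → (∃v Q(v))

∃x ∃v (¬Q(x) ∨ Q(v))

Rewrite implications/biconditionals: A → B as ¬A ∨ B.
  ¬(∀x Q(x)) ∨ (∃v Q(v))
Push ¬ through the quantifiers and connectives to reach negation normal form:
  (∃x ¬Q(x)) ∨ (∃v Q(v))
All bound variables are already distinct, so no renaming is needed.
Extract every quantifier outward, since the variables are now distinct and don't occur free across branches:
  ∃x ∃v (¬Q(x) ∨ Q(v))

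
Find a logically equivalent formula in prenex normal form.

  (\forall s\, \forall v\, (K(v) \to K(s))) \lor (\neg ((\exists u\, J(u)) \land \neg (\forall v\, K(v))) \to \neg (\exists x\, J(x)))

\forall s\, \forall v\, \exists u\, \exists b\, \forall x\, (\neg K(v) \lor K(s) \lor J(u) \land \neg K(b) \lor \neg J(x))

First replace A → B with ¬A ∨ B.
  (\forall s\, \forall v\, (\neg K(v) \lor K(s))) \lor \neg \neg ((\exists u\, J(u)) \land \neg (\forall v\, K(v))) \lor \neg (\exists x\, J(x))
Move each ¬ inward, flipping quantifiers it crosses:
  (\forall s\, \forall v\, (\neg K(v) \lor K(s))) \lor (\exists u\, J(u)) \land (\exists v\, \neg K(v)) \lor (\forall x\, \neg J(x))
Standardize variables apart so no two quantifiers bind the same name: v↦b.
  (\forall s\, \forall v\, (\neg K(v) \lor K(s))) \lor (\exists u\, J(u)) \land (\exists b\, \neg K(b)) \lor (\forall x\, \neg J(x))
Extract every quantifier outward, since the variables are now distinct and don't occur free across branches:
  \forall s\, \forall v\, \exists u\, \exists b\, \forall x\, (\neg K(v) \lor K(s) \lor J(u) \land \neg K(b) \lor \neg J(x))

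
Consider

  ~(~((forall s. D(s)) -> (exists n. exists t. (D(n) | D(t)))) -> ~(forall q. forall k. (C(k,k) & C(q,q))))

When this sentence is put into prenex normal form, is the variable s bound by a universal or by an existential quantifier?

universal

Eliminate → and ↔ using ¬ and ∨.
  ~(~~(~(forall s. D(s)) | (exists n. exists t. (D(n) | D(t)))) | ~(forall q. forall k. (C(k,k) & C(q,q))))
Push ¬ through the quantifiers and connectives to reach negation normal form:
  (forall s. D(s)) & (forall n. forall t. (~D(n) & ~D(t))) & (forall q. forall k. (C(k,k) & C(q,q)))
All bound variables are already distinct, so no renaming is needed.
Extract every quantifier outward, since the variables are now distinct and don't occur free across branches:
  forall s. forall n. forall t. forall q. forall k. (D(s) & ~D(n) & ~D(t) & C(k,k) & C(q,q))
The quantifier forall s sits under an even number of negations (counting the antecedent side of each →), so it remains universal.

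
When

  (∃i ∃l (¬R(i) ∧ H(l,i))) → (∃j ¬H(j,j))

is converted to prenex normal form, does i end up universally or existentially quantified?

First replace A → B with ¬A ∨ B.
  ¬(∃i ∃l (¬R(i) ∧ H(l,i))) ∨ (∃j ¬H(j,j))
Drive negations inward (¬∀x A ≡ ∃x ¬A, ¬∃x A ≡ ∀x ¬A, De Morgan for ∧/∨):
  (∀i ∀l (R(i) ∨ ¬H(l,i))) ∨ (∃j ¬H(j,j))
All bound variables are already distinct, so no renaming is needed.
Pull the quantifiers to the front (each side's bound variable is not free in the other side):
  ∀i ∀l ∃j (R(i) ∨ ¬H(l,i) ∨ ¬H(j,j))
The quantifier ∃i sits under an odd number of negations (counting the antecedent side of each →), so it flips to ∀i.

universal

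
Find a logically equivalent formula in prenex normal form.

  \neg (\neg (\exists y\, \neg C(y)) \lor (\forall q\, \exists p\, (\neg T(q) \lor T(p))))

\exists y\, \exists q\, \forall p\, (\neg C(y) \land T(q) \land \neg T(p))

Push ¬ through the quantifiers and connectives to reach negation normal form:
  (\exists y\, \neg C(y)) \land (\exists q\, \forall p\, (T(q) \land \neg T(p)))
All bound variables are already distinct, so no renaming is needed.
Extract every quantifier outward, since the variables are now distinct and don't occur free across branches:
  \exists y\, \exists q\, \forall p\, (\neg C(y) \land T(q) \land \neg T(p))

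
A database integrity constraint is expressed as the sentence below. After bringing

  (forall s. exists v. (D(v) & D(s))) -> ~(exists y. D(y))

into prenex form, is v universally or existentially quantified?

Rewrite implications/biconditionals: A → B as ¬A ∨ B.
  ~(forall s. exists v. (D(v) & D(s))) | ~(exists y. D(y))
Move each ¬ inward, flipping quantifiers it crosses:
  (exists s. forall v. (~D(v) | ~D(s))) | (forall y. ~D(y))
All bound variables are already distinct, so no renaming is needed.
Finally move all quantifiers to the prefix:
  exists s. forall v. forall y. (~D(v) | ~D(s) | ~D(y))
The quantifier exists v sits under an odd number of negations (counting the antecedent side of each →), so it flips to forall v.

universal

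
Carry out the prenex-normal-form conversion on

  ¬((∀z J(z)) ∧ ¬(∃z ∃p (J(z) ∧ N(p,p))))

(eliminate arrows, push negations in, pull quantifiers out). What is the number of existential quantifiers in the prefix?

3

Move each ¬ inward, flipping quantifiers it crosses:
  (∃z ¬J(z)) ∨ (∃z ∃p (J(z) ∧ N(p,p)))
Give each quantifier a distinct variable: z↦r.
  (∃z ¬J(z)) ∨ (∃r ∃p (J(r) ∧ N(p,p)))
Pull the quantifiers to the front (each side's bound variable is not free in the other side):
  ∃z ∃r ∃p (¬J(z) ∨ J(r) ∧ N(p,p))
The prefix is ∃z ∃r ∃p: 0 universal, 3 existential.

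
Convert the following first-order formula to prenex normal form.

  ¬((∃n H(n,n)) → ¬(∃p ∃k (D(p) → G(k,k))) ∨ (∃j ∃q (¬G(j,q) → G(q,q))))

Rewrite implications/biconditionals: A → B as ¬A ∨ B.
  ¬(¬(∃n H(n,n)) ∨ ¬(∃p ∃k (¬D(p) ∨ G(k,k))) ∨ (∃j ∃q (¬¬G(j,q) ∨ G(q,q))))
Drive negations inward (¬∀x A ≡ ∃x ¬A, ¬∃x A ≡ ∀x ¬A, De Morgan for ∧/∨):
  (∃n H(n,n)) ∧ (∃p ∃k (¬D(p) ∨ G(k,k))) ∧ (∀j ∀q (¬G(j,q) ∧ ¬G(q,q)))
All bound variables are already distinct, so no renaming is needed.
Finally move all quantifiers to the prefix:
  ∃n ∃p ∃k ∀j ∀q (H(n,n) ∧ (¬D(p) ∨ G(k,k)) ∧ ¬G(j,q) ∧ ¬G(q,q))

∃n ∃p ∃k ∀j ∀q (H(n,n) ∧ (¬D(p) ∨ G(k,k)) ∧ ¬G(j,q) ∧ ¬G(q,q))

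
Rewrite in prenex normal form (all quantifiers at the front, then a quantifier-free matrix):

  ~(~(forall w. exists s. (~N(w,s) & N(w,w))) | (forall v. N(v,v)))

forall w. exists s. exists v. (~N(w,s) & N(w,w) & ~N(v,v))

Move each ¬ inward, flipping quantifiers it crosses:
  (forall w. exists s. (~N(w,s) & N(w,w))) & (exists v. ~N(v,v))
All bound variables are already distinct, so no renaming is needed.
Pull the quantifiers to the front (each side's bound variable is not free in the other side):
  forall w. exists s. exists v. (~N(w,s) & N(w,w) & ~N(v,v))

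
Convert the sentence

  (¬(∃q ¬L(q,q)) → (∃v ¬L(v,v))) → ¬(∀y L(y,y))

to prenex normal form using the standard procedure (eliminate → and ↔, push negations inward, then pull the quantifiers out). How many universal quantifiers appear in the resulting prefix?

Eliminate → and ↔ using ¬ and ∨.
  ¬(¬¬(∃q ¬L(q,q)) ∨ (∃v ¬L(v,v))) ∨ ¬(∀y L(y,y))
Drive negations inward (¬∀x A ≡ ∃x ¬A, ¬∃x A ≡ ∀x ¬A, De Morgan for ∧/∨):
  (∀q L(q,q)) ∧ (∀v L(v,v)) ∨ (∃y ¬L(y,y))
All bound variables are already distinct, so no renaming is needed.
Pull the quantifiers to the front (each side's bound variable is not free in the other side):
  ∀q ∀v ∃y (L(q,q) ∧ L(v,v) ∨ ¬L(y,y))
The prefix is ∀q ∀v ∃y: 2 universal, 1 existential.

2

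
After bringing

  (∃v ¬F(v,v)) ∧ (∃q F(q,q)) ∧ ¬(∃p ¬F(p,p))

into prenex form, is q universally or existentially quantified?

existential

Drive negations inward (¬∀x A ≡ ∃x ¬A, ¬∃x A ≡ ∀x ¬A, De Morgan for ∧/∨):
  (∃v ¬F(v,v)) ∧ (∃q F(q,q)) ∧ (∀p F(p,p))
All bound variables are already distinct, so no renaming is needed.
Pull the quantifiers to the front (each side's bound variable is not free in the other side):
  ∃v ∃q ∀p (¬F(v,v) ∧ F(q,q) ∧ F(p,p))
The quantifier ∃q sits under an even number of negations, so it remains existential.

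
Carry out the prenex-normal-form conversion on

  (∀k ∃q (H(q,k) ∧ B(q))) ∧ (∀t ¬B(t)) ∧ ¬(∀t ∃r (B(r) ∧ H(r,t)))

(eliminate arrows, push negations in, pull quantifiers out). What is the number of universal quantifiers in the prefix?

3

Drive negations inward (¬∀x A ≡ ∃x ¬A, ¬∃x A ≡ ∀x ¬A, De Morgan for ∧/∨):
  (∀k ∃q (H(q,k) ∧ B(q))) ∧ (∀t ¬B(t)) ∧ (∃t ∀r (¬B(r) ∨ ¬H(r,t)))
Rename bound variables to avoid capture: t↦p.
  (∀k ∃q (H(q,k) ∧ B(q))) ∧ (∀t ¬B(t)) ∧ (∃p ∀r (¬B(r) ∨ ¬H(r,p)))
Pull the quantifiers to the front (each side's bound variable is not free in the other side):
  ∀k ∃q ∀t ∃p ∀r (H(q,k) ∧ B(q) ∧ ¬B(t) ∧ (¬B(r) ∨ ¬H(r,p)))
The prefix is ∀k ∃q ∀t ∃p ∀r: 3 universal, 2 existential.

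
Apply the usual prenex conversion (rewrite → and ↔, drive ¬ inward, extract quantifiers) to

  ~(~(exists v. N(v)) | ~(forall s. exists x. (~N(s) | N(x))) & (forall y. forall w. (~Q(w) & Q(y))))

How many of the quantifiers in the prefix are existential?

4

Push ¬ through the quantifiers and connectives to reach negation normal form:
  (exists v. N(v)) & ((forall s. exists x. (~N(s) | N(x))) | (exists y. exists w. (Q(w) | ~Q(y))))
All bound variables are already distinct, so no renaming is needed.
Extract every quantifier outward, since the variables are now distinct and don't occur free across branches:
  exists v. forall s. exists x. exists y. exists w. (N(v) & (~N(s) | N(x) | Q(w) | ~Q(y)))
The prefix is exists v forall s exists x exists y exists w: 1 universal, 4 existential.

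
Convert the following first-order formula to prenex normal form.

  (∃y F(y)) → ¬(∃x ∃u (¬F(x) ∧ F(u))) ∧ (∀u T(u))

∀y ∀x ∀u ∀z (¬F(y) ∨ (F(x) ∨ ¬F(u)) ∧ T(z))

Eliminate → and ↔ using ¬ and ∨.
  ¬(∃y F(y)) ∨ ¬(∃x ∃u (¬F(x) ∧ F(u))) ∧ (∀u T(u))
Move each ¬ inward, flipping quantifiers it crosses:
  (∀y ¬F(y)) ∨ (∀x ∀u (F(x) ∨ ¬F(u))) ∧ (∀u T(u))
Rename bound variables to avoid capture: u↦z.
  (∀y ¬F(y)) ∨ (∀x ∀u (F(x) ∨ ¬F(u))) ∧ (∀z T(z))
Pull the quantifiers to the front (each side's bound variable is not free in the other side):
  ∀y ∀x ∀u ∀z (¬F(y) ∨ (F(x) ∨ ¬F(u)) ∧ T(z))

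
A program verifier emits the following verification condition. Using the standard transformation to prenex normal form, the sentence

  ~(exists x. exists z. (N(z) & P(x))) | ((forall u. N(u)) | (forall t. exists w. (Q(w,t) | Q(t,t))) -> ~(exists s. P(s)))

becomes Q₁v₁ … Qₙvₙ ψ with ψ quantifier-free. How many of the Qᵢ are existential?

2

First replace A → B with ¬A ∨ B.
  ~(exists x. exists z. (N(z) & P(x))) | ~((forall u. N(u)) | (forall t. exists w. (Q(w,t) | Q(t,t)))) | ~(exists s. P(s))
Push ¬ through the quantifiers and connectives to reach negation normal form:
  (forall x. forall z. (~N(z) | ~P(x))) | (exists u. ~N(u)) & (exists t. forall w. (~Q(w,t) & ~Q(t,t))) | (forall s. ~P(s))
Finally move all quantifiers to the prefix:
  forall x. forall z. exists u. exists t. forall w. forall s. (~N(z) | ~P(x) | ~N(u) & ~Q(w,t) & ~Q(t,t) | ~P(s))
The prefix is forall x forall z exists u exists t forall w forall s: 4 universal, 2 existential.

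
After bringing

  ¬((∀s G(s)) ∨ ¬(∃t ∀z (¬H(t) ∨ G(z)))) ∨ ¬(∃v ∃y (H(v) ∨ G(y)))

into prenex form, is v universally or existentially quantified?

universal

Push ¬ through the quantifiers and connectives to reach negation normal form:
  (∃s ¬G(s)) ∧ (∃t ∀z (¬H(t) ∨ G(z))) ∨ (∀v ∀y (¬H(v) ∧ ¬G(y)))
All bound variables are already distinct, so no renaming is needed.
Extract every quantifier outward, since the variables are now distinct and don't occur free across branches:
  ∃s ∃t ∀z ∀v ∀y (¬G(s) ∧ (¬H(t) ∨ G(z)) ∨ ¬H(v) ∧ ¬G(y))
The quantifier ∃v sits under an odd number of negations, so it flips to ∀v.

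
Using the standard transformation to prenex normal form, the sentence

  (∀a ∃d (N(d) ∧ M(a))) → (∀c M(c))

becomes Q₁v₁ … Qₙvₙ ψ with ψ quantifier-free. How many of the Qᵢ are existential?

Eliminate → and ↔ using ¬ and ∨.
  ¬(∀a ∃d (N(d) ∧ M(a))) ∨ (∀c M(c))
Drive negations inward (¬∀x A ≡ ∃x ¬A, ¬∃x A ≡ ∀x ¬A, De Morgan for ∧/∨):
  (∃a ∀d (¬N(d) ∨ ¬M(a))) ∨ (∀c M(c))
Pull the quantifiers to the front (each side's bound variable is not free in the other side):
  ∃a ∀d ∀c (¬N(d) ∨ ¬M(a) ∨ M(c))
The prefix is ∃a ∀d ∀c: 2 universal, 1 existential.

1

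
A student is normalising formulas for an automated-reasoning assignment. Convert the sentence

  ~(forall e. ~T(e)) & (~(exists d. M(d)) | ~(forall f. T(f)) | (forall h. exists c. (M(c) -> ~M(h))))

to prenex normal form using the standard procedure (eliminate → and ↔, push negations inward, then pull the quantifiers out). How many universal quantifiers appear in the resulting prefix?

Eliminate → and ↔ using ¬ and ∨.
  ~(forall e. ~T(e)) & (~(exists d. M(d)) | ~(forall f. T(f)) | (forall h. exists c. (~M(c) | ~M(h))))
Move each ¬ inward, flipping quantifiers it crosses:
  (exists e. T(e)) & ((forall d. ~M(d)) | (exists f. ~T(f)) | (forall h. exists c. (~M(c) | ~M(h))))
All bound variables are already distinct, so no renaming is needed.
Finally move all quantifiers to the prefix:
  exists e. forall d. exists f. forall h. exists c. (T(e) & (~M(d) | ~T(f) | ~M(c) | ~M(h)))
The prefix is exists e forall d exists f forall h exists c: 2 universal, 3 existential.

2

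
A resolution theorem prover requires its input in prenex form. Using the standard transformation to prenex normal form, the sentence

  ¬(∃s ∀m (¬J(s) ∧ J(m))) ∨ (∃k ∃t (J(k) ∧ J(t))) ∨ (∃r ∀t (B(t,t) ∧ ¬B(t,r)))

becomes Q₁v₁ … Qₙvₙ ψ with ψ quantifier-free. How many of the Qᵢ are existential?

4

Move each ¬ inward, flipping quantifiers it crosses:
  (∀s ∃m (J(s) ∨ ¬J(m))) ∨ (∃k ∃t (J(k) ∧ J(t))) ∨ (∃r ∀t (B(t,t) ∧ ¬B(t,r)))
Standardize variables apart so no two quantifiers bind the same name: t↦q.
  (∀s ∃m (J(s) ∨ ¬J(m))) ∨ (∃k ∃t (J(k) ∧ J(t))) ∨ (∃r ∀q (B(q,q) ∧ ¬B(q,r)))
Extract every quantifier outward, since the variables are now distinct and don't occur free across branches:
  ∀s ∃m ∃k ∃t ∃r ∀q (J(s) ∨ ¬J(m) ∨ J(k) ∧ J(t) ∨ B(q,q) ∧ ¬B(q,r))
The prefix is ∀s ∃m ∃k ∃t ∃r ∀q: 2 universal, 4 existential.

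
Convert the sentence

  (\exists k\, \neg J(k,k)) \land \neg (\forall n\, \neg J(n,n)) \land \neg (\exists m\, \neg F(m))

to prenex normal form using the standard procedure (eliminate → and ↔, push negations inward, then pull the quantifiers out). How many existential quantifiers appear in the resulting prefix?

2

Push ¬ through the quantifiers and connectives to reach negation normal form:
  (\exists k\, \neg J(k,k)) \land (\exists n\, J(n,n)) \land (\forall m\, F(m))
All bound variables are already distinct, so no renaming is needed.
Finally move all quantifiers to the prefix:
  \exists k\, \exists n\, \forall m\, (\neg J(k,k) \land J(n,n) \land F(m))
The prefix is \exists k \exists n \forall m: 1 universal, 2 existential.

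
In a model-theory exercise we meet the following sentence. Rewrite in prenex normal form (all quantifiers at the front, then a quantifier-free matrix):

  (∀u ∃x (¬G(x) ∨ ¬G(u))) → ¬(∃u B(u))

∃u ∀x ∀v1 (G(x) ∧ G(u) ∨ ¬B(v1))

First replace A → B with ¬A ∨ B.
  ¬(∀u ∃x (¬G(x) ∨ ¬G(u))) ∨ ¬(∃u B(u))
Move each ¬ inward, flipping quantifiers it crosses:
  (∃u ∀x (G(x) ∧ G(u))) ∨ (∀u ¬B(u))
Standardize variables apart so no two quantifiers bind the same name: u↦v1.
  (∃u ∀x (G(x) ∧ G(u))) ∨ (∀v1 ¬B(v1))
Extract every quantifier outward, since the variables are now distinct and don't occur free across branches:
  ∃u ∀x ∀v1 (G(x) ∧ G(u) ∨ ¬B(v1))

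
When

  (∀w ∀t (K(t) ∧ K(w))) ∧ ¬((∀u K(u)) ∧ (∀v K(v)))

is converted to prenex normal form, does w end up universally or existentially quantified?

universal

Drive negations inward (¬∀x A ≡ ∃x ¬A, ¬∃x A ≡ ∀x ¬A, De Morgan for ∧/∨):
  (∀w ∀t (K(t) ∧ K(w))) ∧ ((∃u ¬K(u)) ∨ (∃v ¬K(v)))
All bound variables are already distinct, so no renaming is needed.
Finally move all quantifiers to the prefix:
  ∀w ∀t ∃u ∃v (K(t) ∧ K(w) ∧ (¬K(u) ∨ ¬K(v)))
The quantifier ∀w sits under an even number of negations, so it remains universal.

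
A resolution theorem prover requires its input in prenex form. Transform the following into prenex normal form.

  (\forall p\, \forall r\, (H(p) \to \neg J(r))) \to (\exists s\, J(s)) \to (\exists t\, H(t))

\exists p\, \exists r\, \forall s\, \exists t\, (H(p) \land J(r) \lor \neg J(s) \lor H(t))

Rewrite implications/biconditionals: A → B as ¬A ∨ B.
  \neg (\forall p\, \forall r\, (\neg H(p) \lor \neg J(r))) \lor \neg (\exists s\, J(s)) \lor (\exists t\, H(t))
Move each ¬ inward, flipping quantifiers it crosses:
  (\exists p\, \exists r\, (H(p) \land J(r))) \lor (\forall s\, \neg J(s)) \lor (\exists t\, H(t))
Finally move all quantifiers to the prefix:
  \exists p\, \exists r\, \forall s\, \exists t\, (H(p) \land J(r) \lor \neg J(s) \lor H(t))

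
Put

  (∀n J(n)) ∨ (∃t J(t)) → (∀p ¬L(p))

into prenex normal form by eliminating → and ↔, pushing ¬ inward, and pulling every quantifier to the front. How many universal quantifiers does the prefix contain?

2

First replace A → B with ¬A ∨ B.
  ¬((∀n J(n)) ∨ (∃t J(t))) ∨ (∀p ¬L(p))
Move each ¬ inward, flipping quantifiers it crosses:
  (∃n ¬J(n)) ∧ (∀t ¬J(t)) ∨ (∀p ¬L(p))
All bound variables are already distinct, so no renaming is needed.
Pull the quantifiers to the front (each side's bound variable is not free in the other side):
  ∃n ∀t ∀p (¬J(n) ∧ ¬J(t) ∨ ¬L(p))
The prefix is ∃n ∀t ∀p: 2 universal, 1 existential.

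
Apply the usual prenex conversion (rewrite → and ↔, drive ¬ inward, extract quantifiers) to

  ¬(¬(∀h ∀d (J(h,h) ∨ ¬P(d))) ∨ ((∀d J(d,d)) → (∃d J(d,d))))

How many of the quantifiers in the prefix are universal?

4

Eliminate → and ↔ using ¬ and ∨.
  ¬(¬(∀h ∀d (J(h,h) ∨ ¬P(d))) ∨ ¬(∀d J(d,d)) ∨ (∃d J(d,d)))
Drive negations inward (¬∀x A ≡ ∃x ¬A, ¬∃x A ≡ ∀x ¬A, De Morgan for ∧/∨):
  (∀h ∀d (J(h,h) ∨ ¬P(d))) ∧ (∀d J(d,d)) ∧ (∀d ¬J(d,d))
Rename bound variables to avoid capture: d↦s, d↦t.
  (∀h ∀d (J(h,h) ∨ ¬P(d))) ∧ (∀s J(s,s)) ∧ (∀t ¬J(t,t))
Finally move all quantifiers to the prefix:
  ∀h ∀d ∀s ∀t ((J(h,h) ∨ ¬P(d)) ∧ J(s,s) ∧ ¬J(t,t))
The prefix is ∀h ∀d ∀s ∀t: 4 universal, 0 existential.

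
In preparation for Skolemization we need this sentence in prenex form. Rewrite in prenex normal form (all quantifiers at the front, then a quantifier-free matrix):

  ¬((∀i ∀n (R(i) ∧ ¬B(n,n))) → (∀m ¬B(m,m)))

∀i ∀n ∃m (R(i) ∧ ¬B(n,n) ∧ B(m,m))

Rewrite implications/biconditionals: A → B as ¬A ∨ B.
  ¬(¬(∀i ∀n (R(i) ∧ ¬B(n,n))) ∨ (∀m ¬B(m,m)))
Move each ¬ inward, flipping quantifiers it crosses:
  (∀i ∀n (R(i) ∧ ¬B(n,n))) ∧ (∃m B(m,m))
All bound variables are already distinct, so no renaming is needed.
Extract every quantifier outward, since the variables are now distinct and don't occur free across branches:
  ∀i ∀n ∃m (R(i) ∧ ¬B(n,n) ∧ B(m,m))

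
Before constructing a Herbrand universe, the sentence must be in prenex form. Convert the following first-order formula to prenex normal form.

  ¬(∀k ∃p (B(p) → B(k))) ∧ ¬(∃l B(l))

∃k ∀p ∀l (B(p) ∧ ¬B(k) ∧ ¬B(l))

Eliminate → and ↔ using ¬ and ∨.
  ¬(∀k ∃p (¬B(p) ∨ B(k))) ∧ ¬(∃l B(l))
Drive negations inward (¬∀x A ≡ ∃x ¬A, ¬∃x A ≡ ∀x ¬A, De Morgan for ∧/∨):
  (∃k ∀p (B(p) ∧ ¬B(k))) ∧ (∀l ¬B(l))
All bound variables are already distinct, so no renaming is needed.
Extract every quantifier outward, since the variables are now distinct and don't occur free across branches:
  ∃k ∀p ∀l (B(p) ∧ ¬B(k) ∧ ¬B(l))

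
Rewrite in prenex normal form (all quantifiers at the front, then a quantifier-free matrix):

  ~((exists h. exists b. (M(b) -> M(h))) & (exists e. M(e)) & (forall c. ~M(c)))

forall h. forall b. forall e. exists c. (M(b) & ~M(h) | ~M(e) | M(c))

Eliminate → and ↔ using ¬ and ∨.
  ~((exists h. exists b. (~M(b) | M(h))) & (exists e. M(e)) & (forall c. ~M(c)))
Push ¬ through the quantifiers and connectives to reach negation normal form:
  (forall h. forall b. (M(b) & ~M(h))) | (forall e. ~M(e)) | (exists c. M(c))
Extract every quantifier outward, since the variables are now distinct and don't occur free across branches:
  forall h. forall b. forall e. exists c. (M(b) & ~M(h) | ~M(e) | M(c))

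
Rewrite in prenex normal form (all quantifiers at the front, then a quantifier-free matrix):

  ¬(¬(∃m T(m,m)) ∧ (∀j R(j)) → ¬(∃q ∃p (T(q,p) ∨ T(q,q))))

Eliminate → and ↔ using ¬ and ∨.
  ¬(¬(¬(∃m T(m,m)) ∧ (∀j R(j))) ∨ ¬(∃q ∃p (T(q,p) ∨ T(q,q))))
Drive negations inward (¬∀x A ≡ ∃x ¬A, ¬∃x A ≡ ∀x ¬A, De Morgan for ∧/∨):
  (∀m ¬T(m,m)) ∧ (∀j R(j)) ∧ (∃q ∃p (T(q,p) ∨ T(q,q)))
All bound variables are already distinct, so no renaming is needed.
Extract every quantifier outward, since the variables are now distinct and don't occur free across branches:
  ∀m ∀j ∃q ∃p (¬T(m,m) ∧ R(j) ∧ (T(q,p) ∨ T(q,q)))

∀m ∀j ∃q ∃p (¬T(m,m) ∧ R(j) ∧ (T(q,p) ∨ T(q,q)))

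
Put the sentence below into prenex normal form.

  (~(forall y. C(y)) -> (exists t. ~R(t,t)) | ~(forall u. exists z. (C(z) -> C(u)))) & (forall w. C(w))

forall y. exists t. exists u. forall z. forall w. ((C(y) | ~R(t,t) | C(z) & ~C(u)) & C(w))

Eliminate → and ↔ using ¬ and ∨.
  (~~(forall y. C(y)) | (exists t. ~R(t,t)) | ~(forall u. exists z. (~C(z) | C(u)))) & (forall w. C(w))
Push ¬ through the quantifiers and connectives to reach negation normal form:
  ((forall y. C(y)) | (exists t. ~R(t,t)) | (exists u. forall z. (C(z) & ~C(u)))) & (forall w. C(w))
All bound variables are already distinct, so no renaming is needed.
Extract every quantifier outward, since the variables are now distinct and don't occur free across branches:
  forall y. exists t. exists u. forall z. forall w. ((C(y) | ~R(t,t) | C(z) & ~C(u)) & C(w))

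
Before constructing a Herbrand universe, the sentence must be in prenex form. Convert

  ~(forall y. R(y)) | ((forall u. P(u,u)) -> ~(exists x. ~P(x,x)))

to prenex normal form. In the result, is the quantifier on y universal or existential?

Rewrite implications/biconditionals: A → B as ¬A ∨ B.
  ~(forall y. R(y)) | ~(forall u. P(u,u)) | ~(exists x. ~P(x,x))
Push ¬ through the quantifiers and connectives to reach negation normal form:
  (exists y. ~R(y)) | (exists u. ~P(u,u)) | (forall x. P(x,x))
All bound variables are already distinct, so no renaming is needed.
Extract every quantifier outward, since the variables are now distinct and don't occur free across branches:
  exists y. exists u. forall x. (~R(y) | ~P(u,u) | P(x,x))
The quantifier forall y sits under an odd number of negations (counting the antecedent side of each →), so it flips to exists y.

existential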